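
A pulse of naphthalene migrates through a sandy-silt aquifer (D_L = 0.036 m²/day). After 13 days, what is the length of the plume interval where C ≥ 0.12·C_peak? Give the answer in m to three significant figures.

3.98 m

The plume is Gaussian with σ = √(2Dt) = √(2 × 0.036 × 13) = 0.9675 m.
C/C_peak = exp(−Δx²/(2σ²)) = 0.12 ⇒ Δx = σ·√(−2 ln 0.12) = 0.9675 × 2.059 = 1.992 m.
Width = 2Δx = 3.98 m.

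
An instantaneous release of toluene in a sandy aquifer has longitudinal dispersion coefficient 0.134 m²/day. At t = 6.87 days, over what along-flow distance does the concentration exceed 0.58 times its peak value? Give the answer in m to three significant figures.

The plume is Gaussian with σ = √(2Dt) = √(2 × 0.134 × 6.87) = 1.357 m.
C/C_peak = exp(−Δx²/(2σ²)) = 0.58 ⇒ Δx = σ·√(−2 ln 0.58) = 1.357 × 1.044 = 1.417 m.
Width = 2Δx = 2.83 m.

2.83 m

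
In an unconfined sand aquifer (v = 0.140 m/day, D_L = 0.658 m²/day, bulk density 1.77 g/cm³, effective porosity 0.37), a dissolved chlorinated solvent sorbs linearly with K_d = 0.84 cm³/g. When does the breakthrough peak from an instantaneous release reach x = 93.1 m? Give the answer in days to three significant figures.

3170 days

Retardation factor R = 1 + ρ_b·K_d/n = 1 + 1.77 × 0.84/0.37 = 5.018.
Sorption retards both mechanisms: v_R = v/R = 0.02790 m/day, D_R = D/R = 0.1311 m²/day.
Peak time from v_R²t² + 2D_R t − x² = 0: t = (√(D_R² + v_R²x²) − D_R)/v_R².
√(D_R² + v_R²x²) = √(0.1311² + 0.02790² × 93.1²) = 2.601; v_R² = 0.0007784.
t = (2.601 − 0.1311)/0.0007784 = 3170 days.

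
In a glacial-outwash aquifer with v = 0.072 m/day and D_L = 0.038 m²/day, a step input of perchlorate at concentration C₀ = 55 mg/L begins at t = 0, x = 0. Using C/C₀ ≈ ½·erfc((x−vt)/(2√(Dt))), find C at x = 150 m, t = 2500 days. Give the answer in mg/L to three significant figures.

For a continuous step input, C/C₀ ≈ ½·erfc((x−vt)/(2√(Dt))).
vt = 0.072 × 2500 = 180 m and 2√(Dt) = 2√(0.038 × 2500) = 19.49 m.
Argument (x−vt)/(2√(Dt)) = (150 − 180)/19.49 = -1.539; ½·erfc(-1.539) = 0.9852.
C = 55 × 0.9852 = 54.2 mg/L.

54.2 mg/L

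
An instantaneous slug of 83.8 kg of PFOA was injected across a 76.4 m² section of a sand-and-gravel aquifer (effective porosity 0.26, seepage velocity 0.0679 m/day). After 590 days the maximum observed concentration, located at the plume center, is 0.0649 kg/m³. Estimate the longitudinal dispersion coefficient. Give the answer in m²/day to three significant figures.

0.570 m²/day

At the plume center C_max = M/(n_e·A·√(4πDt)), so D = M²/(4πt·(n_e·A·C_max)²).
n_e·A·C_max = 0.26 × 76.4 × 0.0649 = 1.289 kg/m.
D = 83.8²/(4π × 590 × 1.289²) = 0.570 m²/day.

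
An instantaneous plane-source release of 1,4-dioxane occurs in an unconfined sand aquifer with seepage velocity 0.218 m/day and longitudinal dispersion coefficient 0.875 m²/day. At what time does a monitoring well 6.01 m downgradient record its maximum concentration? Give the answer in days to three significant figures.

For the 1D instantaneous-source solution, setting ∂C/∂t = 0 at fixed x gives v²t² + 2Dt − x² = 0, so t = (√(D² + v²x²) − D)/v².
√(D² + v²x²) = √(0.875² + 0.218² × 6.01²) = 1.575; v² = 0.047524.
t = (1.575 − 0.875)/0.047524 = 14.7 days (vs. the pure-advection estimate x/v = 27.6 d).

14.7 days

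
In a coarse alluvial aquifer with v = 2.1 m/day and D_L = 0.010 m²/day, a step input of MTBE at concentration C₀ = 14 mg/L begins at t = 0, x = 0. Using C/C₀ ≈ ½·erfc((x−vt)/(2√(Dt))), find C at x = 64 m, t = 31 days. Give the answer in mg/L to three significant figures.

For a continuous step input, C/C₀ ≈ ½·erfc((x−vt)/(2√(Dt))).
vt = 2.1 × 31 = 65.1 m and 2√(Dt) = 2√(0.010 × 31) = 1.114 m.
Argument (x−vt)/(2√(Dt)) = (64 − 65.1)/1.114 = -0.9874; ½·erfc(-0.9874) = 0.9187.
C = 14 × 0.9187 = 12.9 mg/L.

12.9 mg/L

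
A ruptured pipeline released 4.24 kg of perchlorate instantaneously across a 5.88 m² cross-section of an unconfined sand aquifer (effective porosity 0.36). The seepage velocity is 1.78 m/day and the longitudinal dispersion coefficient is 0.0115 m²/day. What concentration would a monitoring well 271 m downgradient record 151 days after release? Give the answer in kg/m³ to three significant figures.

0.211 kg/m³

For an instantaneous plane source, C(x,t) = M/(n_e·A·√(4πDt)) · exp(−(x−vt)²/(4Dt)), with n_e·A the pore (flow) area.
Plume center vt = 1.78 × 151 = 268.78 m, so the well at 271 m is 2.22 m downgradient of the peak.
√(4πDt) = 4.671 m, giving peak height M/(n_e·A·√(4πDt)) = 4.24/(0.36 × 5.88 × 4.671) = 0.4288 kg/m³.
(x−vt)²/(4Dt) = (2.22)²/(4 × 0.0115 × 151) = 0.7095; exp(−0.7095) = 0.4919.
C = 0.4288 × 0.4919 = 0.211 kg/m³.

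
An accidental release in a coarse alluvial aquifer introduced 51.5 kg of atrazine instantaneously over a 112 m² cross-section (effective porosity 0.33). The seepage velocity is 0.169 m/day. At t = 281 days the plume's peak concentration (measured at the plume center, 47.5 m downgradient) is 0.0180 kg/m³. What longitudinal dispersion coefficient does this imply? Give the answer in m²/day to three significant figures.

At the plume center C_max = M/(n_e·A·√(4πDt)), so D = M²/(4πt·(n_e·A·C_max)²).
n_e·A·C_max = 0.33 × 112 × 0.0180 = 0.6653 kg/m.
D = 51.5²/(4π × 281 × 0.6653²) = 1.70 m²/day.

1.70 m²/day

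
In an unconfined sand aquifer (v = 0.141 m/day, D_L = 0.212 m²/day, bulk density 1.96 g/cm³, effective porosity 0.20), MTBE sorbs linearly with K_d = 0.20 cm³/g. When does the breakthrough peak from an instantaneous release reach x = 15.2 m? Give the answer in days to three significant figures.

289 days

Retardation factor R = 1 + ρ_b·K_d/n = 1 + 1.96 × 0.20/0.20 = 2.960.
Sorption retards both mechanisms: v_R = v/R = 0.04764 m/day, D_R = D/R = 0.07162 m²/day.
Peak time from v_R²t² + 2D_R t − x² = 0: t = (√(D_R² + v_R²x²) − D_R)/v_R².
√(D_R² + v_R²x²) = √(0.07162² + 0.04764² × 15.2²) = 0.7277; v_R² = 0.002270.
t = (0.7277 − 0.07162)/0.002270 = 289 days.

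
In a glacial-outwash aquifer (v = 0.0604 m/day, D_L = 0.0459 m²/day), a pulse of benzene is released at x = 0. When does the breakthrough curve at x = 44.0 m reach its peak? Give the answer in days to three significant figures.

For the 1D instantaneous-source solution, setting ∂C/∂t = 0 at fixed x gives v²t² + 2Dt − x² = 0, so t = (√(D² + v²x²) − D)/v².
√(D² + v²x²) = √(0.0459² + 0.0604² × 44.0²) = 2.658; v² = 0.00364816.
t = (2.658 − 0.0459)/0.00364816 = 716 days (vs. the pure-advection estimate x/v = 728 d).

716 days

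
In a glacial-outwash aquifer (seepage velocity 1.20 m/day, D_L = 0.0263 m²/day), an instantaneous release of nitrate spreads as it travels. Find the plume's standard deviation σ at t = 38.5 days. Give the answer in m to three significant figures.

1.42 m

Dispersive spreading gives a Gaussian with σ² = 2Dt; advection only shifts the center.
σ = √(2 × 0.0263 × 38.5) = 1.42 m.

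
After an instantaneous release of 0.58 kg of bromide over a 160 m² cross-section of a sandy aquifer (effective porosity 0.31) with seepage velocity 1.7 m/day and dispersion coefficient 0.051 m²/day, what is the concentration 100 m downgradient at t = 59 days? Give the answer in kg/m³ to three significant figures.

For an instantaneous plane source, C(x,t) = M/(n_e·A·√(4πDt)) · exp(−(x−vt)²/(4Dt)), with n_e·A the pore (flow) area.
Plume center vt = 1.7 × 59 = 100.3 m, so the well at 100 m is 0.3 m upgradient of the peak.
√(4πDt) = 6.149 m, giving peak height M/(n_e·A·√(4πDt)) = 0.58/(0.31 × 160 × 6.149) = 0.001902 kg/m³.
(x−vt)²/(4Dt) = (-0.3)²/(4 × 0.051 × 59) = 0.007478; exp(−0.007478) = 0.9925.
C = 0.001902 × 0.9925 = 0.00189 kg/m³.

0.00189 kg/m³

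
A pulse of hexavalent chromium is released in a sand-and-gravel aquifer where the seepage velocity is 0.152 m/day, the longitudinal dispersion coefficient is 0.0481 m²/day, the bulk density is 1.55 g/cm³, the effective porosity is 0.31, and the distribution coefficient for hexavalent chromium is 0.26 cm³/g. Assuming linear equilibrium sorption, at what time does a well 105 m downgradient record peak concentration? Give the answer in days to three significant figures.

1580 days

Retardation factor R = 1 + ρ_b·K_d/n = 1 + 1.55 × 0.26/0.31 = 2.300.
Sorption retards both mechanisms: v_R = v/R = 0.06609 m/day, D_R = D/R = 0.02091 m²/day.
Peak time from v_R²t² + 2D_R t − x² = 0: t = (√(D_R² + v_R²x²) − D_R)/v_R².
√(D_R² + v_R²x²) = √(0.02091² + 0.06609² × 105²) = 6.939; v_R² = 0.004368.
t = (6.939 − 0.02091)/0.004368 = 1580 days.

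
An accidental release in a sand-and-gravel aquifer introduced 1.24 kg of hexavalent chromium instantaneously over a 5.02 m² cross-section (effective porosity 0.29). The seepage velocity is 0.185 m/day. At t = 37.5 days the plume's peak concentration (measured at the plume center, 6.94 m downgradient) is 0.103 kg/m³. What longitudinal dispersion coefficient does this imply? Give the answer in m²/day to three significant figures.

At the plume center C_max = M/(n_e·A·√(4πDt)), so D = M²/(4πt·(n_e·A·C_max)²).
n_e·A·C_max = 0.29 × 5.02 × 0.103 = 0.1499 kg/m.
D = 1.24²/(4π × 37.5 × 0.1499²) = 0.145 m²/day.

0.145 m²/day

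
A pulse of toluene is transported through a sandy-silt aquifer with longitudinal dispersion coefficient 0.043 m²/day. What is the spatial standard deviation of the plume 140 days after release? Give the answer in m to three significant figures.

Dispersive spreading gives a Gaussian with σ² = 2Dt; advection only shifts the center.
σ = √(2 × 0.043 × 140) = 3.47 m.

3.47 m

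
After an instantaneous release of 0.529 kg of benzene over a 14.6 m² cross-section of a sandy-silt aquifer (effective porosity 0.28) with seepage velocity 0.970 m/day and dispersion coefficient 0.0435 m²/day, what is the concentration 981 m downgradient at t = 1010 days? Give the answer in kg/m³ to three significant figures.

0.00545 kg/m³

For an instantaneous plane source, C(x,t) = M/(n_e·A·√(4πDt)) · exp(−(x−vt)²/(4Dt)), with n_e·A the pore (flow) area.
Plume center vt = 0.970 × 1010 = 979.7 m, so the well at 981 m is 1.3 m downgradient of the peak.
√(4πDt) = 23.50 m, giving peak height M/(n_e·A·√(4πDt)) = 0.529/(0.28 × 14.6 × 23.50) = 0.005507 kg/m³.
(x−vt)²/(4Dt) = (1.3)²/(4 × 0.0435 × 1010) = 0.009616; exp(−0.009616) = 0.9904.
C = 0.005507 × 0.9904 = 0.00545 kg/m³.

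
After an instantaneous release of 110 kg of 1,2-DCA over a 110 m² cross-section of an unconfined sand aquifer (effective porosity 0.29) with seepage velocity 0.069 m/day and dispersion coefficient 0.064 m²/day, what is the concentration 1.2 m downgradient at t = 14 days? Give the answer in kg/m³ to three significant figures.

1.01 kg/m³

For an instantaneous plane source, C(x,t) = M/(n_e·A·√(4πDt)) · exp(−(x−vt)²/(4Dt)), with n_e·A the pore (flow) area.
Plume center vt = 0.069 × 14 = 0.966 m, so the well at 1.2 m is 0.234 m downgradient of the peak.
√(4πDt) = 3.356 m, giving peak height M/(n_e·A·√(4πDt)) = 110/(0.29 × 110 × 3.356) = 1.027 kg/m³.
(x−vt)²/(4Dt) = (0.234)²/(4 × 0.064 × 14) = 0.01528; exp(−0.01528) = 0.9848.
C = 1.027 × 0.9848 = 1.01 kg/m³.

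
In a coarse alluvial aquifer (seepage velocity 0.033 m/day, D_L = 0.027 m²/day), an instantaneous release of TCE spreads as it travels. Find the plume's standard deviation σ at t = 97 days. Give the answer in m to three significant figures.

Dispersive spreading gives a Gaussian with σ² = 2Dt; advection only shifts the center.
σ = √(2 × 0.027 × 97) = 2.29 m.

2.29 m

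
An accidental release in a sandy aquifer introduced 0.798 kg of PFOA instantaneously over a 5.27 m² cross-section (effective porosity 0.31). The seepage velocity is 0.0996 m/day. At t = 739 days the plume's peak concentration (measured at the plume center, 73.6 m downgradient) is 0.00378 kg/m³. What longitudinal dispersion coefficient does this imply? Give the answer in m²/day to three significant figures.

At the plume center C_max = M/(n_e·A·√(4πDt)), so D = M²/(4πt·(n_e·A·C_max)²).
n_e·A·C_max = 0.31 × 5.27 × 0.00378 = 0.006175 kg/m.
D = 0.798²/(4π × 739 × 0.006175²) = 1.80 m²/day.

1.80 m²/day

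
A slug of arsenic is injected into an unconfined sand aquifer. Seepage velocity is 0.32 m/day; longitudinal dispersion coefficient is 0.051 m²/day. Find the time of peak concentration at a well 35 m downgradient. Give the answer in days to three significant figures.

109 days

For the 1D instantaneous-source solution, setting ∂C/∂t = 0 at fixed x gives v²t² + 2Dt − x² = 0, so t = (√(D² + v²x²) − D)/v².
√(D² + v²x²) = √(0.051² + 0.32² × 35²) = 11.20; v² = 0.1024.
t = (11.20 − 0.051)/0.1024 = 109 days (vs. the pure-advection estimate x/v = 109 d).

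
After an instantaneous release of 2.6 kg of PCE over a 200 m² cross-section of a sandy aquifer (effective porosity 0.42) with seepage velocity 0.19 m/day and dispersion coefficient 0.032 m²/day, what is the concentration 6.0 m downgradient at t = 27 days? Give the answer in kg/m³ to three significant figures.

For an instantaneous plane source, C(x,t) = M/(n_e·A·√(4πDt)) · exp(−(x−vt)²/(4Dt)), with n_e·A the pore (flow) area.
Plume center vt = 0.19 × 27 = 5.13 m, so the well at 6.0 m is 0.87 m downgradient of the peak.
√(4πDt) = 3.295 m, giving peak height M/(n_e·A·√(4πDt)) = 2.6/(0.42 × 200 × 3.295) = 0.009394 kg/m³.
(x−vt)²/(4Dt) = (0.87)²/(4 × 0.032 × 27) = 0.2190; exp(−0.2190) = 0.8033.
C = 0.009394 × 0.8033 = 0.00755 kg/m³.

0.00755 kg/m³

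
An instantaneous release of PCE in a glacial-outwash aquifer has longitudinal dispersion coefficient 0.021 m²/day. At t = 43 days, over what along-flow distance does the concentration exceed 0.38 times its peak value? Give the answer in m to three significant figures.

The plume is Gaussian with σ = √(2Dt) = √(2 × 0.021 × 43) = 1.344 m.
C/C_peak = exp(−Δx²/(2σ²)) = 0.38 ⇒ Δx = σ·√(−2 ln 0.38) = 1.344 × 1.391 = 1.870 m.
Width = 2Δx = 3.74 m.

3.74 m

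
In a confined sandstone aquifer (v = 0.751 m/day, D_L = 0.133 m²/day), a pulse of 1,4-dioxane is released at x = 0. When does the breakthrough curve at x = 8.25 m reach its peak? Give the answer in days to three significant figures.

For the 1D instantaneous-source solution, setting ∂C/∂t = 0 at fixed x gives v²t² + 2Dt − x² = 0, so t = (√(D² + v²x²) − D)/v².
√(D² + v²x²) = √(0.133² + 0.751² × 8.25²) = 6.197; v² = 0.564001.
t = (6.197 − 0.133)/0.564001 = 10.8 days (vs. the pure-advection estimate x/v = 11.0 d).

10.8 days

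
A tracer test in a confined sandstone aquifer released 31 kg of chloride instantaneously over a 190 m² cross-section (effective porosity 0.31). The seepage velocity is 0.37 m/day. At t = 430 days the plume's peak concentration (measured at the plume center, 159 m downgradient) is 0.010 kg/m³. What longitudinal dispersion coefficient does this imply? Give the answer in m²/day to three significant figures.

0.513 m²/day

At the plume center C_max = M/(n_e·A·√(4πDt)), so D = M²/(4πt·(n_e·A·C_max)²).
n_e·A·C_max = 0.31 × 190 × 0.010 = 0.5890 kg/m.
D = 31²/(4π × 430 × 0.5890²) = 0.513 m²/day.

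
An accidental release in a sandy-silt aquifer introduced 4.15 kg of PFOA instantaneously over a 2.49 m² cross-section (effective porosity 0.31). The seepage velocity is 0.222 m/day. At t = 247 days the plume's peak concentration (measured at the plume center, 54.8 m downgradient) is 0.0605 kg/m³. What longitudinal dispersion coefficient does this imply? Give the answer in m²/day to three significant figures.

2.54 m²/day

At the plume center C_max = M/(n_e·A·√(4πDt)), so D = M²/(4πt·(n_e·A·C_max)²).
n_e·A·C_max = 0.31 × 2.49 × 0.0605 = 0.04670 kg/m.
D = 4.15²/(4π × 247 × 0.04670²) = 2.54 m²/day.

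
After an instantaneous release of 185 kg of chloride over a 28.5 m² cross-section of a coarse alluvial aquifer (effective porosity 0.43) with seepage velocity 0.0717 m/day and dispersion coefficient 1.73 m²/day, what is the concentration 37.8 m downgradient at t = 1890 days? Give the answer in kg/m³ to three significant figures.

0.0359 kg/m³

For an instantaneous plane source, C(x,t) = M/(n_e·A·√(4πDt)) · exp(−(x−vt)²/(4Dt)), with n_e·A the pore (flow) area.
Plume center vt = 0.0717 × 1890 = 135.513 m, so the well at 37.8 m is 97.713 m upgradient of the peak.
√(4πDt) = 202.7 m, giving peak height M/(n_e·A·√(4πDt)) = 185/(0.43 × 28.5 × 202.7) = 0.07447 kg/m³.
(x−vt)²/(4Dt) = (-97.713)²/(4 × 1.73 × 1890) = 0.7300; exp(−0.7300) = 0.4819.
C = 0.07447 × 0.4819 = 0.0359 kg/m³.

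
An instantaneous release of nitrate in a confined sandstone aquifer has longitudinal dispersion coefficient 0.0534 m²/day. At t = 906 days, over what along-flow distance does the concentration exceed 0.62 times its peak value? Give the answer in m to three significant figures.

19.2 m

The plume is Gaussian with σ = √(2Dt) = √(2 × 0.0534 × 906) = 9.837 m.
C/C_peak = exp(−Δx²/(2σ²)) = 0.62 ⇒ Δx = σ·√(−2 ln 0.62) = 9.837 × 0.9778 = 9.619 m.
Width = 2Δx = 19.2 m.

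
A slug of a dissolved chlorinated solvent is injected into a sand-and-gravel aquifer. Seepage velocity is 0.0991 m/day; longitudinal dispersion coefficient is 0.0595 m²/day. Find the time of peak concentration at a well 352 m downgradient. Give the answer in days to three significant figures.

For the 1D instantaneous-source solution, setting ∂C/∂t = 0 at fixed x gives v²t² + 2Dt − x² = 0, so t = (√(D² + v²x²) − D)/v².
√(D² + v²x²) = √(0.0595² + 0.0991² × 352²) = 34.88; v² = 0.00982081.
t = (34.88 − 0.0595)/0.00982081 = 3550 days (vs. the pure-advection estimate x/v = 3550 d).

3550 days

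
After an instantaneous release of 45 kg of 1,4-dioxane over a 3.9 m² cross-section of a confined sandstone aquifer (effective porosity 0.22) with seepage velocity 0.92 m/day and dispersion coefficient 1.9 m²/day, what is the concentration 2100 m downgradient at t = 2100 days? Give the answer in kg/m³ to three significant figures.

0.0400 kg/m³

For an instantaneous plane source, C(x,t) = M/(n_e·A·√(4πDt)) · exp(−(x−vt)²/(4Dt)), with n_e·A the pore (flow) area.
Plume center vt = 0.92 × 2100 = 1932 m, so the well at 2100 m is 168 m downgradient of the peak.
√(4πDt) = 223.9 m, giving peak height M/(n_e·A·√(4πDt)) = 45/(0.22 × 3.9 × 223.9) = 0.2342 kg/m³.
(x−vt)²/(4Dt) = (168)²/(4 × 1.9 × 2100) = 1.768; exp(−1.768) = 0.1707.
C = 0.2342 × 0.1707 = 0.0400 kg/m³.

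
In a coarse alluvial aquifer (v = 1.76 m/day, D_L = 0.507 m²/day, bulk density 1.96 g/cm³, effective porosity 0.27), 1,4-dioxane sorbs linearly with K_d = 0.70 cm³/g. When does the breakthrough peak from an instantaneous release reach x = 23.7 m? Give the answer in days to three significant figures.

Retardation factor R = 1 + ρ_b·K_d/n = 1 + 1.96 × 0.70/0.27 = 6.081.
Sorption retards both mechanisms: v_R = v/R = 0.2894 m/day, D_R = D/R = 0.08337 m²/day.
Peak time from v_R²t² + 2D_R t − x² = 0: t = (√(D_R² + v_R²x²) − D_R)/v_R².
√(D_R² + v_R²x²) = √(0.08337² + 0.2894² × 23.7²) = 6.859; v_R² = 0.08375.
t = (6.859 − 0.08337)/0.08375 = 80.9 days.

80.9 days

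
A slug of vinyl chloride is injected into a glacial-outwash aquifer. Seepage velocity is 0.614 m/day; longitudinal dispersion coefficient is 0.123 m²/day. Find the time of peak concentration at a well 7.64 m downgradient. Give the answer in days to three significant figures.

For the 1D instantaneous-source solution, setting ∂C/∂t = 0 at fixed x gives v²t² + 2Dt − x² = 0, so t = (√(D² + v²x²) − D)/v².
√(D² + v²x²) = √(0.123² + 0.614² × 7.64²) = 4.693; v² = 0.376996.
t = (4.693 − 0.123)/0.376996 = 12.1 days (vs. the pure-advection estimate x/v = 12.4 d).

12.1 days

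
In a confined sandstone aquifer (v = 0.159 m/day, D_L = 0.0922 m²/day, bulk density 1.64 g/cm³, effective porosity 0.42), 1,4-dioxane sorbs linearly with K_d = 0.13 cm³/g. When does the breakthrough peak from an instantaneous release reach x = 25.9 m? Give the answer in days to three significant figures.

Retardation factor R = 1 + ρ_b·K_d/n = 1 + 1.64 × 0.13/0.42 = 1.508.
Sorption retards both mechanisms: v_R = v/R = 0.1054 m/day, D_R = D/R = 0.06114 m²/day.
Peak time from v_R²t² + 2D_R t − x² = 0: t = (√(D_R² + v_R²x²) − D_R)/v_R².
√(D_R² + v_R²x²) = √(0.06114² + 0.1054² × 25.9²) = 2.731; v_R² = 0.01111.
t = (2.731 − 0.06114)/0.01111 = 240 days.

240 days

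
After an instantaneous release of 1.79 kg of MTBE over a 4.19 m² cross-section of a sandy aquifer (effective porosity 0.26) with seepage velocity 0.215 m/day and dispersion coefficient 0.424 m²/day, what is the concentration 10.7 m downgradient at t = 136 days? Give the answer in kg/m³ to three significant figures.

For an instantaneous plane source, C(x,t) = M/(n_e·A·√(4πDt)) · exp(−(x−vt)²/(4Dt)), with n_e·A the pore (flow) area.
Plume center vt = 0.215 × 136 = 29.24 m, so the well at 10.7 m is 18.54 m upgradient of the peak.
√(4πDt) = 26.92 m, giving peak height M/(n_e·A·√(4πDt)) = 1.79/(0.26 × 4.19 × 26.92) = 0.06104 kg/m³.
(x−vt)²/(4Dt) = (-18.54)²/(4 × 0.424 × 136) = 1.490; exp(−1.490) = 0.2254.
C = 0.06104 × 0.2254 = 0.0138 kg/m³.

0.0138 kg/m³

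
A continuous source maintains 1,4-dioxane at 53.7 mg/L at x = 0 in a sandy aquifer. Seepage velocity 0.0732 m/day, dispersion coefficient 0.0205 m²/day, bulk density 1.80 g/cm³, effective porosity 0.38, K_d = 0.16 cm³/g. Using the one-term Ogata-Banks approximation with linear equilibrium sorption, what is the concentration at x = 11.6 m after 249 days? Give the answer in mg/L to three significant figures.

16.4 mg/L

Retardation factor R = 1 + ρ_b·K_d/n = 1 + 1.80 × 0.16/0.38 = 1.758.
Sorption retards both mechanisms: v_R = v/R = 0.04164 m/day, D_R = D/R = 0.01166 m²/day.
v_R·t = 0.04164 × 249 = 10.36836 m; 2√(D_R t) = 3.408 m; argument = (11.6 − 10.36836)/3.408 = 0.3614.
C = C₀ × ½·erfc(0.3614) = 53.7 × 0.3046 = 16.4 mg/L.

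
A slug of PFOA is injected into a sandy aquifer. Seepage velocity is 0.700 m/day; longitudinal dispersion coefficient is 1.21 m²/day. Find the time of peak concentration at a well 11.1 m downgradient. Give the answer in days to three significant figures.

13.6 days

For the 1D instantaneous-source solution, setting ∂C/∂t = 0 at fixed x gives v²t² + 2Dt − x² = 0, so t = (√(D² + v²x²) − D)/v².
√(D² + v²x²) = √(1.21² + 0.700² × 11.1²) = 7.864; v² = 0.49.
t = (7.864 − 1.21)/0.49 = 13.6 days (vs. the pure-advection estimate x/v = 15.9 d).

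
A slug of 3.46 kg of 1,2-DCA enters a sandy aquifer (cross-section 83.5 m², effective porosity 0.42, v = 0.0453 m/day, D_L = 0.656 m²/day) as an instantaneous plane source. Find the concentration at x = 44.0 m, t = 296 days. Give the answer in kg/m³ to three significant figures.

0.000599 kg/m³

For an instantaneous plane source, C(x,t) = M/(n_e·A·√(4πDt)) · exp(−(x−vt)²/(4Dt)), with n_e·A the pore (flow) area.
Plume center vt = 0.0453 × 296 = 13.4088 m, so the well at 44.0 m is 30.5912 m downgradient of the peak.
√(4πDt) = 49.40 m, giving peak height M/(n_e·A·√(4πDt)) = 3.46/(0.42 × 83.5 × 49.40) = 0.001997 kg/m³.
(x−vt)²/(4Dt) = (30.5912)²/(4 × 0.656 × 296) = 1.205; exp(−1.205) = 0.2997.
C = 0.001997 × 0.2997 = 0.000599 kg/m³.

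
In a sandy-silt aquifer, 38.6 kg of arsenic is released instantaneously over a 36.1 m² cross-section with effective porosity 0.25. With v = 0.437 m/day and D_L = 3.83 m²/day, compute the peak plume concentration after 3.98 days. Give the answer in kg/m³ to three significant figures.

0.309 kg/m³

The peak of an instantaneous 1D plume sits at x = vt; there the Gaussian factor is 1 and C_max = M/(n_e·A·√(4πDt)), where n_e·A is the pore area the mass is dissolved in.
√(4πDt) = √(4π × 3.83 × 3.98) = 13.84 m, so C_max = 38.6/(0.25 × 36.1 × 13.84) = 0.309 kg/m³.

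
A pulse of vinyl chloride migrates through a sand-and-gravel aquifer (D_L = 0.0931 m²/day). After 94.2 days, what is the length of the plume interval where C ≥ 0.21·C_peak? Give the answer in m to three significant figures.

14.8 m

The plume is Gaussian with σ = √(2Dt) = √(2 × 0.0931 × 94.2) = 4.188 m.
C/C_peak = exp(−Δx²/(2σ²)) = 0.21 ⇒ Δx = σ·√(−2 ln 0.21) = 4.188 × 1.767 = 7.400 m.
Width = 2Δx = 14.8 m.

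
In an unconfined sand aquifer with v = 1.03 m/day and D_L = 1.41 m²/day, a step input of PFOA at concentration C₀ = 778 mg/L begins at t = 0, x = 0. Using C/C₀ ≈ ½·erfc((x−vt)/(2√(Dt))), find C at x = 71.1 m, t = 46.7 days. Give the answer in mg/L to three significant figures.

17.5 mg/L

For a continuous step input, C/C₀ ≈ ½·erfc((x−vt)/(2√(Dt))).
vt = 1.03 × 46.7 = 48.101 m and 2√(Dt) = 2√(1.41 × 46.7) = 16.23 m.
Argument (x−vt)/(2√(Dt)) = (71.1 − 48.101)/16.23 = 1.417; ½·erfc(1.417) = 0.02254.
C = 778 × 0.02254 = 17.5 mg/L.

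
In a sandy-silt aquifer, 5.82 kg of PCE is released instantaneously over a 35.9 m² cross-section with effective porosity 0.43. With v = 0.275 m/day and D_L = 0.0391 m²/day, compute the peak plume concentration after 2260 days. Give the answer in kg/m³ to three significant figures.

The peak of an instantaneous 1D plume sits at x = vt; there the Gaussian factor is 1 and C_max = M/(n_e·A·√(4πDt)), where n_e·A is the pore area the mass is dissolved in.
√(4πDt) = √(4π × 0.0391 × 2260) = 33.32 m, so C_max = 5.82/(0.43 × 35.9 × 33.32) = 0.0113 kg/m³.

0.0113 kg/m³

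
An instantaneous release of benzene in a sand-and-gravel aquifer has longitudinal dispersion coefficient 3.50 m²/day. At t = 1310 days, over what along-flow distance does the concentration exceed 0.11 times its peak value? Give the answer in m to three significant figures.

402 m

The plume is Gaussian with σ = √(2Dt) = √(2 × 3.50 × 1310) = 95.76 m.
C/C_peak = exp(−Δx²/(2σ²)) = 0.11 ⇒ Δx = σ·√(−2 ln 0.11) = 95.76 × 2.101 = 201.2 m.
Width = 2Δx = 402 m.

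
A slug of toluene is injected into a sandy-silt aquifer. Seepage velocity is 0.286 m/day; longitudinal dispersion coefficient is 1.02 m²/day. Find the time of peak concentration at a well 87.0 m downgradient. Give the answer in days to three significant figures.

For the 1D instantaneous-source solution, setting ∂C/∂t = 0 at fixed x gives v²t² + 2Dt − x² = 0, so t = (√(D² + v²x²) − D)/v².
√(D² + v²x²) = √(1.02² + 0.286² × 87.0²) = 24.90; v² = 0.081796.
t = (24.90 − 1.02)/0.081796 = 292 days (vs. the pure-advection estimate x/v = 304 d).

292 days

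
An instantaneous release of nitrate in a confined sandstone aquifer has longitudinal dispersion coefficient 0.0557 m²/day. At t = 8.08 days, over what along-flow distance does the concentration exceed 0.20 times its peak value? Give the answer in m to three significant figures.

The plume is Gaussian with σ = √(2Dt) = √(2 × 0.0557 × 8.08) = 0.9487 m.
C/C_peak = exp(−Δx²/(2σ²)) = 0.20 ⇒ Δx = σ·√(−2 ln 0.20) = 0.9487 × 1.794 = 1.702 m.
Width = 2Δx = 3.40 m.

3.40 m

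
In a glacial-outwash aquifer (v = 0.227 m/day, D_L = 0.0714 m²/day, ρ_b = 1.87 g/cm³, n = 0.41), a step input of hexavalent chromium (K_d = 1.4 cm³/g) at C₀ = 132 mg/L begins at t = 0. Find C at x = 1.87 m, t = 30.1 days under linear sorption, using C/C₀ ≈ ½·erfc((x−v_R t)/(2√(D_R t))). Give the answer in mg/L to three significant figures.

14.2 mg/L

Retardation factor R = 1 + ρ_b·K_d/n = 1 + 1.87 × 1.4/0.41 = 7.385.
Sorption retards both mechanisms: v_R = v/R = 0.03074 m/day, D_R = D/R = 0.009668 m²/day.
v_R·t = 0.03074 × 30.1 = 0.925274 m; 2√(D_R t) = 1.079 m; argument = (1.87 − 0.925274)/1.079 = 0.8756.
C = C₀ × ½·erfc(0.8756) = 132 × 0.1078 = 14.2 mg/L.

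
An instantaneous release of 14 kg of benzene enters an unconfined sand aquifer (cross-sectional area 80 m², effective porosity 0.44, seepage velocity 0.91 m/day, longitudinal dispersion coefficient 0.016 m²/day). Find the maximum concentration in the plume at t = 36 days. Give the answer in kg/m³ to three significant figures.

0.148 kg/m³

The peak of an instantaneous 1D plume sits at x = vt; there the Gaussian factor is 1 and C_max = M/(n_e·A·√(4πDt)), where n_e·A is the pore area the mass is dissolved in.
√(4πDt) = √(4π × 0.016 × 36) = 2.690 m, so C_max = 14/(0.44 × 80 × 2.690) = 0.148 kg/m³.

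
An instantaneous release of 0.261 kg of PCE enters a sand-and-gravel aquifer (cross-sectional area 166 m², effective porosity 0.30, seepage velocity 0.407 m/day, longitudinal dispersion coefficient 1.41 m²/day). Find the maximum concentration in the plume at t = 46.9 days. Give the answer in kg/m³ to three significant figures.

The peak of an instantaneous 1D plume sits at x = vt; there the Gaussian factor is 1 and C_max = M/(n_e·A·√(4πDt)), where n_e·A is the pore area the mass is dissolved in.
√(4πDt) = √(4π × 1.41 × 46.9) = 28.83 m, so C_max = 0.261/(0.30 × 166 × 28.83) = 0.000182 kg/m³.

0.000182 kg/m³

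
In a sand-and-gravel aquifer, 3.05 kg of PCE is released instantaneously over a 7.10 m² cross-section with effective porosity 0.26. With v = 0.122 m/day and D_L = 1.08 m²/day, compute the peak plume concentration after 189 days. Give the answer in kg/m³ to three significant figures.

0.0326 kg/m³

The peak of an instantaneous 1D plume sits at x = vt; there the Gaussian factor is 1 and C_max = M/(n_e·A·√(4πDt)), where n_e·A is the pore area the mass is dissolved in.
√(4πDt) = √(4π × 1.08 × 189) = 50.65 m, so C_max = 3.05/(0.26 × 7.10 × 50.65) = 0.0326 kg/m³.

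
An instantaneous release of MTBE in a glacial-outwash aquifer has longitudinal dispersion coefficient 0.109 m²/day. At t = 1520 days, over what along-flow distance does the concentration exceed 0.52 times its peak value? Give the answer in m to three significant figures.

41.6 m

The plume is Gaussian with σ = √(2Dt) = √(2 × 0.109 × 1520) = 18.20 m.
C/C_peak = exp(−Δx²/(2σ²)) = 0.52 ⇒ Δx = σ·√(−2 ln 0.52) = 18.20 × 1.144 = 20.82 m.
Width = 2Δx = 41.6 m.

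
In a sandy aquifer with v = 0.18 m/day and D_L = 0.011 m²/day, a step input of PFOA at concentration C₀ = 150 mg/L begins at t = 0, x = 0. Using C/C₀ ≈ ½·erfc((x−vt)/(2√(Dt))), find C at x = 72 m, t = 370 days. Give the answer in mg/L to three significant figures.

For a continuous step input, C/C₀ ≈ ½·erfc((x−vt)/(2√(Dt))).
vt = 0.18 × 370 = 66.6 m and 2√(Dt) = 2√(0.011 × 370) = 4.035 m.
Argument (x−vt)/(2√(Dt)) = (72 − 66.6)/4.035 = 1.338; ½·erfc(1.338) = 0.02923.
C = 150 × 0.02923 = 4.38 mg/L.

4.38 mg/L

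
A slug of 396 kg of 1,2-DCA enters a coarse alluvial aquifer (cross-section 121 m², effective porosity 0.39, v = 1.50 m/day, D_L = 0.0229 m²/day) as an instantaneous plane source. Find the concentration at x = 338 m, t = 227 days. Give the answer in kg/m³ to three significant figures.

For an instantaneous plane source, C(x,t) = M/(n_e·A·√(4πDt)) · exp(−(x−vt)²/(4Dt)), with n_e·A the pore (flow) area.
Plume center vt = 1.50 × 227 = 340.5 m, so the well at 338 m is 2.5 m upgradient of the peak.
√(4πDt) = 8.082 m, giving peak height M/(n_e·A·√(4πDt)) = 396/(0.39 × 121 × 8.082) = 1.038 kg/m³.
(x−vt)²/(4Dt) = (-2.5)²/(4 × 0.0229 × 227) = 0.3006; exp(−0.3006) = 0.7404.
C = 1.038 × 0.7404 = 0.769 kg/m³.

0.769 kg/m³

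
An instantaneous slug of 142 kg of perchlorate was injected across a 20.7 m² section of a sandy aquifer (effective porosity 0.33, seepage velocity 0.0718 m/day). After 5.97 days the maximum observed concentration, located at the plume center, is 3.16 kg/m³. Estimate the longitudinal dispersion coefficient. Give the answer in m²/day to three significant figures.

At the plume center C_max = M/(n_e·A·√(4πDt)), so D = M²/(4πt·(n_e·A·C_max)²).
n_e·A·C_max = 0.33 × 20.7 × 3.16 = 21.59 kg/m.
D = 142²/(4π × 5.97 × 21.59²) = 0.577 m²/day.

0.577 m²/day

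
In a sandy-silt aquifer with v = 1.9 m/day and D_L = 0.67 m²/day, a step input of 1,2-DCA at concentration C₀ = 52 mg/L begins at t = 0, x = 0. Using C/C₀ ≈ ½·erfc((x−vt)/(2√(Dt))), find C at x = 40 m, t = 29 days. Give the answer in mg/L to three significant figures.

For a continuous step input, C/C₀ ≈ ½·erfc((x−vt)/(2√(Dt))).
vt = 1.9 × 29 = 55.1 m and 2√(Dt) = 2√(0.67 × 29) = 8.816 m.
Argument (x−vt)/(2√(Dt)) = (40 − 55.1)/8.816 = -1.713; ½·erfc(-1.713) = 0.9923.
C = 52 × 0.9923 = 51.6 mg/L.

51.6 mg/L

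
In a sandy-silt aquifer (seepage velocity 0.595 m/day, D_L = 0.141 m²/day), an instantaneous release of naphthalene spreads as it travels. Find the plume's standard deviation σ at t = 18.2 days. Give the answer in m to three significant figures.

Dispersive spreading gives a Gaussian with σ² = 2Dt; advection only shifts the center.
σ = √(2 × 0.141 × 18.2) = 2.27 m.

2.27 m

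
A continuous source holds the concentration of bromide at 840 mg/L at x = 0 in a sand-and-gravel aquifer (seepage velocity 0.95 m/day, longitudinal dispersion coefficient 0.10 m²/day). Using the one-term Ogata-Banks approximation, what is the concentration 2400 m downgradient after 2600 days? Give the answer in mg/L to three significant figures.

839 mg/L

For a continuous step input, C/C₀ ≈ ½·erfc((x−vt)/(2√(Dt))).
vt = 0.95 × 2600 = 2470 m and 2√(Dt) = 2√(0.10 × 2600) = 32.25 m.
Argument (x−vt)/(2√(Dt)) = (2400 − 2470)/32.25 = -2.171; ½·erfc(-2.171) = 0.9989.
C = 840 × 0.9989 = 839 mg/L.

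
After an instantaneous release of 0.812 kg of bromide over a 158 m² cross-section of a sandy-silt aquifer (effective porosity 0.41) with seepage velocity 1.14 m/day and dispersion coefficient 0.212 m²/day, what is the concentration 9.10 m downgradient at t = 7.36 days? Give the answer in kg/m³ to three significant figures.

For an instantaneous plane source, C(x,t) = M/(n_e·A·√(4πDt)) · exp(−(x−vt)²/(4Dt)), with n_e·A the pore (flow) area.
Plume center vt = 1.14 × 7.36 = 8.3904 m, so the well at 9.10 m is 0.7096 m downgradient of the peak.
√(4πDt) = 4.428 m, giving peak height M/(n_e·A·√(4πDt)) = 0.812/(0.41 × 158 × 4.428) = 0.002831 kg/m³.
(x−vt)²/(4Dt) = (0.7096)²/(4 × 0.212 × 7.36) = 0.08068; exp(−0.08068) = 0.9225.
C = 0.002831 × 0.9225 = 0.00261 kg/m³.

0.00261 kg/m³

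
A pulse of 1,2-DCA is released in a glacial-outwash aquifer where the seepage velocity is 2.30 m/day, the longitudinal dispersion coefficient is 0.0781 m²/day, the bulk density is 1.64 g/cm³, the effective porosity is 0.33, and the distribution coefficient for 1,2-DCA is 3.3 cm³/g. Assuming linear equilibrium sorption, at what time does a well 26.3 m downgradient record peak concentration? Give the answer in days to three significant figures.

Retardation factor R = 1 + ρ_b·K_d/n = 1 + 1.64 × 3.3/0.33 = 17.40.
Sorption retards both mechanisms: v_R = v/R = 0.1322 m/day, D_R = D/R = 0.004489 m²/day.
Peak time from v_R²t² + 2D_R t − x² = 0: t = (√(D_R² + v_R²x²) − D_R)/v_R².
√(D_R² + v_R²x²) = √(0.004489² + 0.1322² × 26.3²) = 3.477; v_R² = 0.01748.
t = (3.477 − 0.004489)/0.01748 = 199 days.

199 days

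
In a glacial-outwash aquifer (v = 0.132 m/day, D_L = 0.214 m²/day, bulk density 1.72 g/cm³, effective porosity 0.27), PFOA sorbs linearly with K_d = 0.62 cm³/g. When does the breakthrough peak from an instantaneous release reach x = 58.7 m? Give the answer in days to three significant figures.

2140 days

Retardation factor R = 1 + ρ_b·K_d/n = 1 + 1.72 × 0.62/0.27 = 4.950.
Sorption retards both mechanisms: v_R = v/R = 0.02667 m/day, D_R = D/R = 0.04323 m²/day.
Peak time from v_R²t² + 2D_R t − x² = 0: t = (√(D_R² + v_R²x²) − D_R)/v_R².
√(D_R² + v_R²x²) = √(0.04323² + 0.02667² × 58.7²) = 1.566; v_R² = 0.0007113.
t = (1.566 − 0.04323)/0.0007113 = 2140 days.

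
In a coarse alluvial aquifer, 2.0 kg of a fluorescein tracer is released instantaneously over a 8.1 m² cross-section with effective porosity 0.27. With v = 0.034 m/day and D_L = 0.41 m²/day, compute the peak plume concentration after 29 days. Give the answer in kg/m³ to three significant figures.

0.0748 kg/m³

The peak of an instantaneous 1D plume sits at x = vt; there the Gaussian factor is 1 and C_max = M/(n_e·A·√(4πDt)), where n_e·A is the pore area the mass is dissolved in.
√(4πDt) = √(4π × 0.41 × 29) = 12.22 m, so C_max = 2.0/(0.27 × 8.1 × 12.22) = 0.0748 kg/m³.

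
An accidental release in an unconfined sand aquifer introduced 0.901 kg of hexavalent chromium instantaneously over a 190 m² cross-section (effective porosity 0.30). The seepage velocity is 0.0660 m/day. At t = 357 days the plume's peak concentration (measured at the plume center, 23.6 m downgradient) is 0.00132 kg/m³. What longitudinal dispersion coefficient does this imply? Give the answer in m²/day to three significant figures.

0.0320 m²/day

At the plume center C_max = M/(n_e·A·√(4πDt)), so D = M²/(4πt·(n_e·A·C_max)²).
n_e·A·C_max = 0.30 × 190 × 0.00132 = 0.07524 kg/m.
D = 0.901²/(4π × 357 × 0.07524²) = 0.0320 m²/day.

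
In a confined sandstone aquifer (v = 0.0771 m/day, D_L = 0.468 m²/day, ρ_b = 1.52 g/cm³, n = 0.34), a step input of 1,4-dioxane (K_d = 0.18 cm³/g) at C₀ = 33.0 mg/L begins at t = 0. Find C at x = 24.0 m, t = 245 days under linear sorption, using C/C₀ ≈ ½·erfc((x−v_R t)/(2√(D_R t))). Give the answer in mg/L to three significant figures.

Retardation factor R = 1 + ρ_b·K_d/n = 1 + 1.52 × 0.18/0.34 = 1.805.
Sorption retards both mechanisms: v_R = v/R = 0.04271 m/day, D_R = D/R = 0.2593 m²/day.
v_R·t = 0.04271 × 245 = 10.46395 m; 2√(D_R t) = 15.94 m; argument = (24.0 − 10.46395)/15.94 = 0.8492.
C = C₀ × ½·erfc(0.8492) = 33.0 × 0.1149 = 3.79 mg/L.

3.79 mg/L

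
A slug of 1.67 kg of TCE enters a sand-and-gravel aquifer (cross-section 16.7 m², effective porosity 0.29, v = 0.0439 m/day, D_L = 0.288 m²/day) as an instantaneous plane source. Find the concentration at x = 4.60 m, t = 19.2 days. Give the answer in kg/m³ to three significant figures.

0.0219 kg/m³

For an instantaneous plane source, C(x,t) = M/(n_e·A·√(4πDt)) · exp(−(x−vt)²/(4Dt)), with n_e·A the pore (flow) area.
Plume center vt = 0.0439 × 19.2 = 0.84288 m, so the well at 4.60 m is 3.75712 m downgradient of the peak.
√(4πDt) = 8.336 m, giving peak height M/(n_e·A·√(4πDt)) = 1.67/(0.29 × 16.7 × 8.336) = 0.04137 kg/m³.
(x−vt)²/(4Dt) = (3.75712)²/(4 × 0.288 × 19.2) = 0.6382; exp(−0.6382) = 0.5282.
C = 0.04137 × 0.5282 = 0.0219 kg/m³.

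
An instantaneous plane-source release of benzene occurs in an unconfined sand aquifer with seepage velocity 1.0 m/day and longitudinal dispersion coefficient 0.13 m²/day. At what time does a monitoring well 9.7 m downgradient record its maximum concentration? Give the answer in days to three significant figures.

9.57 days

For the 1D instantaneous-source solution, setting ∂C/∂t = 0 at fixed x gives v²t² + 2Dt − x² = 0, so t = (√(D² + v²x²) − D)/v².
√(D² + v²x²) = √(0.13² + 1.0² × 9.7²) = 9.701; v² = 1.
t = (9.701 − 0.13)/1 = 9.57 days (vs. the pure-advection estimate x/v = 9.70 d).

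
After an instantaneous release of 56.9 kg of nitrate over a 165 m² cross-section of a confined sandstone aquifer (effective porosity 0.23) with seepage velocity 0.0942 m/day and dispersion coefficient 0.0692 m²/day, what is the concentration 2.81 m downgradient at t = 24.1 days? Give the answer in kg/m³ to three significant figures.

For an instantaneous plane source, C(x,t) = M/(n_e·A·√(4πDt)) · exp(−(x−vt)²/(4Dt)), with n_e·A the pore (flow) area.
Plume center vt = 0.0942 × 24.1 = 2.27022 m, so the well at 2.81 m is 0.53978 m downgradient of the peak.
√(4πDt) = 4.578 m, giving peak height M/(n_e·A·√(4πDt)) = 56.9/(0.23 × 165 × 4.578) = 0.3275 kg/m³.
(x−vt)²/(4Dt) = (0.53978)²/(4 × 0.0692 × 24.1) = 0.04368; exp(−0.04368) = 0.9573.
C = 0.3275 × 0.9573 = 0.314 kg/m³.

0.314 kg/m³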